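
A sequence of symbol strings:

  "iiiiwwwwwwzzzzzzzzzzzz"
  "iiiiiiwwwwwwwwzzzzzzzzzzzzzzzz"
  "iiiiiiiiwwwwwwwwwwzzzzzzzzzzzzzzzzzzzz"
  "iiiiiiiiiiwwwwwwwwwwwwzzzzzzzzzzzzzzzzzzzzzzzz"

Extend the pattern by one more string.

Term n consists of 2n-2 i's, followed by 2n w's, followed by 4n z's, where the shown terms are n = 3, 4, 5, 6.
At n = 7 the blocks have lengths 12, 14, 28.

iiiiiiiiiiiiwwwwwwwwwwwwwwzzzzzzzzzzzzzzzzzzzzzzzzzzzz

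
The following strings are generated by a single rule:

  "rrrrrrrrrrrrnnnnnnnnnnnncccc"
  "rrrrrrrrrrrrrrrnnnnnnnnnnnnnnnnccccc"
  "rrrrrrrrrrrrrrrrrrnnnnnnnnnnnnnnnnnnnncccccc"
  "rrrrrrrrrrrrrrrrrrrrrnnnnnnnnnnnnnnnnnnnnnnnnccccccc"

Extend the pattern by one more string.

rrrrrrrrrrrrrrrrrrrrrrrrnnnnnnnnnnnnnnnnnnnnnnnnnnnncccccccc

Reading off run lengths: r runs 12, 15, 18, 21; n runs 12, 16, 20, 24; c runs 4, 5, 6, 7 — each is linear in n, where the shown terms are n = 3, 4, 5, 6.
At n = 7 the blocks have lengths 24, 28, 8.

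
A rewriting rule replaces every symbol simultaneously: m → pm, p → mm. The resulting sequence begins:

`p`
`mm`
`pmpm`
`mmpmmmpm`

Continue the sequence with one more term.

pmpmmmpmpmpmmmpm

Expanding mmpmmmpm: m→pm, m→pm, p→mm, m→pm, m→pm, m→pm, p→mm, m→pm. Concatenated: pm pm mm pm pm pm mm pm.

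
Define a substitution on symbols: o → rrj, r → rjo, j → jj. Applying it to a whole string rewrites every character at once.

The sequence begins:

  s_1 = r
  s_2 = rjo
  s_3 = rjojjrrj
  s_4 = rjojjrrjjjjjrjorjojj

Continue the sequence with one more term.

rjojjrrjjjjjrjorjojjjjjjjjjjrjojjrrjrjojjrrjjjjj

Replace each of the 20 characters of rjojjrrjjjjjrjorjojj in place — rjo jj rrj jj jj rjo rjo jj jj jj jj jj rjo jj rrj rjo jj rrj jj jj — and concatenate.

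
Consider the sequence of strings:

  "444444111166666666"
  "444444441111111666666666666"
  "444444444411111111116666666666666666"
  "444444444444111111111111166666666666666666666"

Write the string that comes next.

444444444444441111111111111111666666666666666666666666

Each string has the form 4^{2n+2} 1^{3n-2} 6^{4n}, where the shown terms are n = 2, 3, 4, 5.
Setting n = 6 gives 14, 16, 24 characters in each block.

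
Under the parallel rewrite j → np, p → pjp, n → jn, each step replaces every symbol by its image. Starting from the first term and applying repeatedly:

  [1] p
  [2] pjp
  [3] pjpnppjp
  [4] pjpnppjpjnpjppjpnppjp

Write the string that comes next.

pjpnppjpjnpjppjpnppjpnpjnpjpnppjppjpnppjpjnpjppjpnppjp

Replace each of the 21 characters of pjpnppjpjnpjppjpnppjp in place — pjp np pjp jn pjp pjp np pjp np jn pjp np pjp pjp np pjp jn pjp pjp np pjp — and concatenate.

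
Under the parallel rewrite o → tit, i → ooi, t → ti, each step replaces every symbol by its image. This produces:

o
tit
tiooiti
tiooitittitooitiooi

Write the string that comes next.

tiooitittitooitiooititiooititittitooitiooitittitooi

φ(tiooitittitooitiooi) expands symbol-by-symbol to ti ooi tit tit ooi ti ooi ti ti ooi ti tit tit ooi ti ooi tit tit ooi; joining the 19 pieces gives the next term.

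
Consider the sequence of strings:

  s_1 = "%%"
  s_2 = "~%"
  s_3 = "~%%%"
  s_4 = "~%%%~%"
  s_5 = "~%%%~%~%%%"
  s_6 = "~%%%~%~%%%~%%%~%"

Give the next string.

Each term (from the third on) is the previous term followed by the one before it: term 3 = ~%·%% = ~%%%.
So term 7 is ~%%%~%~%%%~%%%~%·~%%%~%~%%%.

~%%%~%~%%%~%%%~%~%%%~%~%%%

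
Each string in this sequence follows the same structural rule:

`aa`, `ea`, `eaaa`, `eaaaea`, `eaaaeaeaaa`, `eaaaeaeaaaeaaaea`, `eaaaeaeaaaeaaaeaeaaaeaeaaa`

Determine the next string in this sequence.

eaaaeaeaaaeaaaeaeaaaeaeaaaeaaaeaeaaaeaaaea

This is a Fibonacci-style word recurrence s(k) = s(k−1)·s(k−2): e.g. ea·aa = eaaa.
So term 8 is eaaaeaeaaaeaaaeaeaaaeaeaaa·eaaaeaeaaaeaaaea.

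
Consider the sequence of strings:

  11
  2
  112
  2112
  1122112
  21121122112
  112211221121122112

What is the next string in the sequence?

From term 3 onward, concatenate the second-to-last term with the last: 11·2 = 112, 2·112 = 2112, …
The next term joins 21121122112 and 112211221121122112.

21121122112112211221121122112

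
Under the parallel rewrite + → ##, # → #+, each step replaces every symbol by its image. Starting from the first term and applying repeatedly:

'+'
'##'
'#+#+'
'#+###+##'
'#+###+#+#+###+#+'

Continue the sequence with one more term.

#+###+#+#+###+###+###+#+#+###+##

Applying the rule to each of the 16 symbols of #+###+#+#+###+#+ gives the pieces #+ ## #+ #+ #+ ## #+ ## #+ ## #+ #+ #+ ## #+ ##, which concatenate to the answer.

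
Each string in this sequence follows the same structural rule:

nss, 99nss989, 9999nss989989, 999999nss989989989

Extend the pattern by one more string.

s(k+1) = 99·s(k)·989, so each term gains 99 as a prefix and 989 as a suffix.
Applying this once more to 999999nss989989989:

99999999nss989989989989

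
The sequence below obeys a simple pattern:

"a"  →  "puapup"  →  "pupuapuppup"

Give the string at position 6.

pupupupupuapuppuppuppuppup

s(k+1) = pu·s(k)·pup, so each term gains pu as a prefix and pup as a suffix.
From pupuapuppup, 3 further steps: pupuapuppup → pupupuapuppuppup → pupupupuapuppuppuppup → (answer).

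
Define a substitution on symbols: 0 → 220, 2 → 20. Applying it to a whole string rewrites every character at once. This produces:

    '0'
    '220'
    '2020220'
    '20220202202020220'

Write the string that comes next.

Rewriting the 17 symbols of 20220202202020220 one by one yields 20 220 20 20 220 20 220 20 20 220 20 220 20 220 20 20 220; concatenated:

20220202022020220202022020220202202020220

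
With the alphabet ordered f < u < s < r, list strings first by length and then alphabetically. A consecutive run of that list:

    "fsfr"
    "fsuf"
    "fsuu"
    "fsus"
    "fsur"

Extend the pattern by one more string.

fssf

Treat fsur as a base-4 numeral over the given alphabet and add one, carrying through any trailing r's.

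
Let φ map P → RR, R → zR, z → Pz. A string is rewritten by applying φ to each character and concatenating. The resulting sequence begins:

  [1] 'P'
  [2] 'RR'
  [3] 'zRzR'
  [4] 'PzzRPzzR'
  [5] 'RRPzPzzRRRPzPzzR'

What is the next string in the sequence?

zRzRRRPzRRPzPzzRzRzRRRPzRRPzPzzR

φ(RRPzPzzRRRPzPzzR) expands symbol-by-symbol to zR zR RR Pz RR Pz Pz zR zR zR RR Pz RR Pz Pz zR; joining the 16 pieces gives the next term.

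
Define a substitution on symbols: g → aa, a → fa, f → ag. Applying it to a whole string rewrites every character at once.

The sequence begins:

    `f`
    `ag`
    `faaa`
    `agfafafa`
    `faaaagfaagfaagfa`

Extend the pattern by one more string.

Rewriting the 16 symbols of faaaagfaagfaagfa one by one yields ag fa fa fa fa aa ag fa fa aa ag fa fa aa ag fa; concatenated:

agfafafafaaaagfafaaaagfafaaaagfa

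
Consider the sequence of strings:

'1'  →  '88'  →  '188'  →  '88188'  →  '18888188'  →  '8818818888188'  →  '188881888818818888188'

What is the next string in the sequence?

8818818888188188881888818818888188

From term 3 onward, concatenate the second-to-last term with the last: 1·88 = 188, 88·188 = 88188, …
The next term joins 8818818888188 and 188881888818818888188.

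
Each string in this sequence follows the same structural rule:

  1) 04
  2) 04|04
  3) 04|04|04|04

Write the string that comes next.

04|04|04|04|04|04|04|04

Every step duplicates the string with '|' between the halves.
So the next term is two copies of 04|04|04|04 with '|' between the halves.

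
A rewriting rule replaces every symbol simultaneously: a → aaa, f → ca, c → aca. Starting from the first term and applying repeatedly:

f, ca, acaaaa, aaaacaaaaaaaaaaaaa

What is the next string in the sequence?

Replace each of the 18 characters of aaaacaaaaaaaaaaaaa in place — aaa aaa aaa aaa aca aaa aaa aaa aaa aaa aaa aaa aaa aaa aaa aaa aaa aaa — and concatenate.

aaaaaaaaaaaaacaaaaaaaaaaaaaaaaaaaaaaaaaaaaaaaaaaaaaaaa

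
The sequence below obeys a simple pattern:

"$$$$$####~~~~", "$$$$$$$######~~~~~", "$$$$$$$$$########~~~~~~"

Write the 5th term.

$$$$$$$$$$$$$############~~~~~~~~

Each string has the form $^{2n+1} #^{2n} ~^{n+2}, where the shown terms are n = 2, 3, 4.
Setting n = 6 gives 13, 12, 8 characters in each block.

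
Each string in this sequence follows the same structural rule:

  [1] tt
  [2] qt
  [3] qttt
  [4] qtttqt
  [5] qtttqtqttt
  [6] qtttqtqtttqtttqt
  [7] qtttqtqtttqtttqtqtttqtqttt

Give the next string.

From term 3 onward, concatenate the last term with the second-to-last: qt·tt = qttt, qttt·qt = qtttqt, …
The next term joins qtttqtqtttqtttqtqtttqtqttt and qtttqtqtttqtttqt.

qtttqtqtttqtttqtqtttqtqtttqtttqtqtttqtttqt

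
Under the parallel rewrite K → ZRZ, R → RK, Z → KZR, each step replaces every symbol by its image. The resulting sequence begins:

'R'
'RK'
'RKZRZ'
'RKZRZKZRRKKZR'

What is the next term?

RKZRZKZRRKKZRZRZKZRRKRKZRZZRZKZRRK

Replace each of the 13 characters of RKZRZKZRRKKZR in place — RK ZRZ KZR RK KZR ZRZ KZR RK RK ZRZ ZRZ KZR RK — and concatenate.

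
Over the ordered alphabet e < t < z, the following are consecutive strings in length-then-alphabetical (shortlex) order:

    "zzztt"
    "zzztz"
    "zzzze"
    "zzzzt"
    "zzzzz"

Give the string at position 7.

Advancing 2 positions from zzzzz through zzzzz → eeeeee reaches term 7.

eeeeet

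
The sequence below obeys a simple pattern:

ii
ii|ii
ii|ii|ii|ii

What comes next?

s(k+1) = s(k)·|·s(k) — each term doubles the last with '|' between the halves.
So the next term is two copies of ii|ii|ii|ii with '|' between the halves.

ii|ii|ii|ii|ii|ii|ii|ii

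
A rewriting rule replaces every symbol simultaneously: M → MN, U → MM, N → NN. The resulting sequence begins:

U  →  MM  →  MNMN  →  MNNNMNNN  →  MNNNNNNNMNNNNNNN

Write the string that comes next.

φ(MNNNNNNNMNNNNNNN) expands symbol-by-symbol to MN NN NN NN NN NN NN NN MN NN NN NN NN NN NN NN; joining the 16 pieces gives the next term.

MNNNNNNNNNNNNNNNMNNNNNNNNNNNNNNN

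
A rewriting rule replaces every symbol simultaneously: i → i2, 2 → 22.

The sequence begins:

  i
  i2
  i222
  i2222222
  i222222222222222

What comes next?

Rewriting the 16 symbols of i222222222222222 one by one yields i2 22 22 22 22 22 22 22 22 22 22 22 22 22 22 22; concatenated:

i2222222222222222222222222222222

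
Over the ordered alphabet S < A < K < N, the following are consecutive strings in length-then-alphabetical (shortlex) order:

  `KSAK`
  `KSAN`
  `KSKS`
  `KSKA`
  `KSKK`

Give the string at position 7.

Continuing the enumeration 2 steps past KSKK: KSKK → KSKN → (answer).

KSNS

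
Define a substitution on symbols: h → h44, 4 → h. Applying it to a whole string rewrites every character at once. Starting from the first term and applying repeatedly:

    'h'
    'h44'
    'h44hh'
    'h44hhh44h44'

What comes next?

h44hhh44h44h44hhh44hh

Expanding h44hhh44h44: h→h44, 4→h, 4→h, h→h44, h→h44, h→h44, 4→h, 4→h, h→h44, 4→h, 4→h. Concatenated: h44 h h h44 h44 h44 h h h44 h h.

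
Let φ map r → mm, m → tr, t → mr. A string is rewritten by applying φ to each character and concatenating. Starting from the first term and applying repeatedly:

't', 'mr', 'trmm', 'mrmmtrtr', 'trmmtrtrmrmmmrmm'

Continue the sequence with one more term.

mrmmtrtrmrmmmrmmtrmmtrtrtrmmtrtr

Applying the rule to each of the 16 symbols of trmmtrtrmrmmmrmm gives the pieces mr mm tr tr mr mm mr mm tr mm tr tr tr mm tr tr, which concatenate to the answer.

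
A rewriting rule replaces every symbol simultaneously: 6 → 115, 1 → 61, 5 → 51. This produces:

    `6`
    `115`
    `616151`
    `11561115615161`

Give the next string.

6161511156161615111561516111561

φ(11561115615161) expands symbol-by-symbol to 61 61 51 115 61 61 61 51 115 61 51 61 115 61; joining the 14 pieces gives the next term.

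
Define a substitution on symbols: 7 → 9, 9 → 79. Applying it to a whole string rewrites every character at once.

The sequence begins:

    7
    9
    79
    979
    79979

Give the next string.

Rewriting each symbol of 79979: 7→9, 9→79, 9→79, 7→9, 9→79, which concatenates to 9 79 79 9 79.

97979979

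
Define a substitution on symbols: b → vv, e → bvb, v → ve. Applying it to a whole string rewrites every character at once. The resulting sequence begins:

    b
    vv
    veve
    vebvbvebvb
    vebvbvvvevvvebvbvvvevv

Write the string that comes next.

vebvbvvvevvvevevebvbvevevebvbvvvevvvevevebvbveve

Applying the rule to each of the 22 symbols of vebvbvvvevvvebvbvvvevv gives the pieces ve bvb vv ve vv ve ve ve bvb ve ve ve bvb vv ve vv ve ve ve bvb ve ve, which concatenate to the answer.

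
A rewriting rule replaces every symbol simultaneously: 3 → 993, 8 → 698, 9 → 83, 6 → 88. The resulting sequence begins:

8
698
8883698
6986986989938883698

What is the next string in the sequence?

Rewriting the 19 symbols of 6986986989938883698 one by one yields 88 83 698 88 83 698 88 83 698 83 83 993 698 698 698 993 88 83 698; concatenated:

88836988883698888369883839936986986989938883698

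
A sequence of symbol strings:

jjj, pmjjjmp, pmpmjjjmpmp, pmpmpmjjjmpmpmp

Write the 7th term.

Every step adds pm to the front and mp to the end of the previous string.
From pmpmpmjjjmpmpmp, 3 further steps: pmpmpmjjjmpmpmp → pmpmpmpmjjjmpmpmpmp → pmpmpmpmpmjjjmpmpmpmpmp → (answer).

pmpmpmpmpmpmjjjmpmpmpmpmpmp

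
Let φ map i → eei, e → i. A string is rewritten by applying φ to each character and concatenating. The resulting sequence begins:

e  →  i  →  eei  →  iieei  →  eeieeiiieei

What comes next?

Expanding eeieeiiieei: e→i, e→i, i→eei, e→i, e→i, i→eei, i→eei, i→eei, e→i, e→i, i→eei. Concatenated: i i eei i i eei eei eei i i eei.

iieeiiieeieeieeiiieei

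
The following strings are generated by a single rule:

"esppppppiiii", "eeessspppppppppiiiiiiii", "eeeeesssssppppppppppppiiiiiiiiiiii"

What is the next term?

Term n consists of 2n-1 e's, followed by 2n-1 s's, followed by 3n+3 p's, followed by 4n i's (n = 1, 2, …).
For the next term, n = 4, so the run lengths are 7, 7, 15, 16.

eeeeeeessssssspppppppppppppppiiiiiiiiiiiiiiii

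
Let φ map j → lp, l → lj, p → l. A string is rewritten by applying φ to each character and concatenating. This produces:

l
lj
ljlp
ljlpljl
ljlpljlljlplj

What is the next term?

Applying the rule to each of the 13 symbols of ljlpljlljlplj gives the pieces lj lp lj l lj lp lj lj lp lj l lj lp, which concatenate to the answer.

ljlpljlljlpljljlpljlljlp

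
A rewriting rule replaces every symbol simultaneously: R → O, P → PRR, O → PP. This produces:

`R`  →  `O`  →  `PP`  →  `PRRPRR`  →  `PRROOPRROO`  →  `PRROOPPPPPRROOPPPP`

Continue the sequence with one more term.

Rewriting the 18 symbols of PRROOPPPPPRROOPPPP one by one yields PRR O O PP PP PRR PRR PRR PRR PRR O O PP PP PRR PRR PRR PRR; concatenated:

PRROOPPPPPRRPRRPRRPRRPRROOPPPPPRRPRRPRRPRR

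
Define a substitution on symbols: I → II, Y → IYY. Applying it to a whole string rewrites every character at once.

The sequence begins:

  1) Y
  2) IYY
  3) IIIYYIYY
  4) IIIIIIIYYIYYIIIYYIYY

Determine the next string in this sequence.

Rewriting the 20 symbols of IIIIIIIYYIYYIIIYYIYY one by one yields II II II II II II II IYY IYY II IYY IYY II II II IYY IYY II IYY IYY; concatenated:

IIIIIIIIIIIIIIIYYIYYIIIYYIYYIIIIIIIYYIYYIIIYYIYY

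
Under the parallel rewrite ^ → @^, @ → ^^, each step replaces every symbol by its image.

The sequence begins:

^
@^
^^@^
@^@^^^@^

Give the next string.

^^@^^^@^@^@^^^@^

Expanding @^@^^^@^: @→^^, ^→@^, @→^^, ^→@^, ^→@^, ^→@^, @→^^, ^→@^. Concatenated: ^^ @^ ^^ @^ @^ @^ ^^ @^.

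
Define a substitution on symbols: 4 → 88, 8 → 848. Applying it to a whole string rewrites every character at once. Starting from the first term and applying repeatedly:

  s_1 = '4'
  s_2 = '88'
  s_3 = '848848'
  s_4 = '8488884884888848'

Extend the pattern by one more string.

Rewriting the 16 symbols of 8488884884888848 one by one yields 848 88 848 848 848 848 88 848 848 88 848 848 848 848 88 848; concatenated:

84888848848848848888488488884884884884888848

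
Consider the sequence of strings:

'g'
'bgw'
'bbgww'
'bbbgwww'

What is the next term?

Each term wraps the previous one in b on the left and w on the right.
So the next term is b·bbbgwww·w.

bbbbgwwww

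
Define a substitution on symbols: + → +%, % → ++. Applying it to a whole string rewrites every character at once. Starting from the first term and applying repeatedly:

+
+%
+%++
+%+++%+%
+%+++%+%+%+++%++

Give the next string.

Rewriting the 16 symbols of +%+++%+%+%+++%++ one by one yields +% ++ +% +% +% ++ +% ++ +% ++ +% +% +% ++ +% +%; concatenated:

+%+++%+%+%+++%+++%+++%+%+%+++%+%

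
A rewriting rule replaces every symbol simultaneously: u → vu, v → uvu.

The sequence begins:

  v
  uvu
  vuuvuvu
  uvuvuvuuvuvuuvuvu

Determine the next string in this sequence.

Rewriting the 17 symbols of uvuvuvuuvuvuuvuvu one by one yields vu uvu vu uvu vu uvu vu vu uvu vu uvu vu vu uvu vu uvu vu; concatenated:

vuuvuvuuvuvuuvuvuvuuvuvuuvuvuvuuvuvuuvuvu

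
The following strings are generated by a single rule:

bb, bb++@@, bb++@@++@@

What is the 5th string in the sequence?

Each term is the previous one with ++@@ appended.
From bb++@@++@@, 2 further steps: bb++@@++@@ → bb++@@++@@++@@ → (answer).

bb++@@++@@++@@++@@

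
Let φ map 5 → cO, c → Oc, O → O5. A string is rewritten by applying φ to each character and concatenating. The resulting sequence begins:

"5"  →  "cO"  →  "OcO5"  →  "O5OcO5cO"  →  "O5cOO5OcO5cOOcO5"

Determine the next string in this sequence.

φ(O5cOO5OcO5cOOcO5) expands symbol-by-symbol to O5 cO Oc O5 O5 cO O5 Oc O5 cO Oc O5 O5 Oc O5 cO; joining the 16 pieces gives the next term.

O5cOOcO5O5cOO5OcO5cOOcO5O5OcO5cO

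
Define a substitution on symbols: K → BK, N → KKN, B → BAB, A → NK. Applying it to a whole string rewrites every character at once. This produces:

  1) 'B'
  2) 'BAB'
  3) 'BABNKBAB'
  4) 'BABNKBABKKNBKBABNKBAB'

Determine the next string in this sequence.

Rewriting the 21 symbols of BABNKBABKKNBKBABNKBAB one by one yields BAB NK BAB KKN BK BAB NK BAB BK BK KKN BAB BK BAB NK BAB KKN BK BAB NK BAB; concatenated:

BABNKBABKKNBKBABNKBABBKBKKKNBABBKBABNKBABKKNBKBABNKBAB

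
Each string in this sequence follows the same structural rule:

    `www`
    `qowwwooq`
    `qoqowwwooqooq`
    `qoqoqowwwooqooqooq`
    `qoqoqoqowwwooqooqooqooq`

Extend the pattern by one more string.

Each term wraps the previous one in qo on the left and ooq on the right.
Applying this once more to qoqoqoqowwwooqooqooqooq:

qoqoqoqoqowwwooqooqooqooqooq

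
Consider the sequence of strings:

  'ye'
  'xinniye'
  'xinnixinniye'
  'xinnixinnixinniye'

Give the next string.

Each term is the previous one with xinni prepended.
Applying this once more to xinnixinnixinniye:

xinnixinnixinnixinniye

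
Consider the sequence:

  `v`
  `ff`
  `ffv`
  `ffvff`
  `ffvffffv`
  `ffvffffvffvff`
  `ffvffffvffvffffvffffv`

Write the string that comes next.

This is a Fibonacci-style word recurrence s(k) = s(k−1)·s(k−2): e.g. ff·v = ffv.
Continuing: ffvffffvffvffffvffffv · ffvffffvffvff gives term 8.

ffvffffvffvffffvffffvffvffffvffvff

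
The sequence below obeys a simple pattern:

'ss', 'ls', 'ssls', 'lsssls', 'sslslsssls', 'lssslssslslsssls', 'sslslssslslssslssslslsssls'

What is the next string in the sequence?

Each term (from the third on) is the two preceding terms concatenated in order: term 3 = ss·ls = ssls.
The next term joins lssslssslslsssls and sslslssslslssslssslslsssls.

lssslssslslssslssslslssslslssslssslslsssls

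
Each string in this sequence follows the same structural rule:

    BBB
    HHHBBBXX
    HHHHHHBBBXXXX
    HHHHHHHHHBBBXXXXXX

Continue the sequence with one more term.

Each term wraps the previous one in HHH on the left and XX on the right.
Applying this once more to HHHHHHHHHBBBXXXXXX:

HHHHHHHHHHHHBBBXXXXXXXX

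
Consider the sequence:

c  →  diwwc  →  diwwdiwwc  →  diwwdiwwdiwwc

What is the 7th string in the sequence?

diwwdiwwdiwwdiwwdiwwdiwwc

Each term is the previous one with diww prepended.
From diwwdiwwdiwwc, 3 further steps: diwwdiwwdiwwc → diwwdiwwdiwwdiwwc → diwwdiwwdiwwdiwwdiwwc → (answer).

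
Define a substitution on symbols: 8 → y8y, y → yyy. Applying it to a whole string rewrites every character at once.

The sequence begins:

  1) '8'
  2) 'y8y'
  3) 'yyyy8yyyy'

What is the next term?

yyyyyyyyyyyyy8yyyyyyyyyyyyy

Rewriting each symbol of yyyy8yyyy: y→yyy, y→yyy, y→yyy, y→yyy, 8→y8y, y→yyy, y→yyy, y→yyy, y→yyy, which concatenates to yyy yyy yyy yyy y8y yyy yyy yyy yyy.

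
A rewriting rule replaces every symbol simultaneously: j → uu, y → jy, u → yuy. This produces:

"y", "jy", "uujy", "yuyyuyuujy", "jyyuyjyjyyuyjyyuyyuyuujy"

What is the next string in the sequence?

φ(jyyuyjyjyyuyjyyuyyuyuujy) expands symbol-by-symbol to uu jy jy yuy jy uu jy uu jy jy yuy jy uu jy jy yuy jy jy yuy jy yuy yuy uu jy; joining the 24 pieces gives the next term.

uujyjyyuyjyuujyuujyjyyuyjyuujyjyyuyjyjyyuyjyyuyyuyuujy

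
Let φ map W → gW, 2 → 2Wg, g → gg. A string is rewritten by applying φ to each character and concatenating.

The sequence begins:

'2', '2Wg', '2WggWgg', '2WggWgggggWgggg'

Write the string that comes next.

Rewriting the 15 symbols of 2WggWgggggWgggg one by one yields 2Wg gW gg gg gW gg gg gg gg gg gW gg gg gg gg; concatenated:

2WggWgggggWgggggggggggWgggggggg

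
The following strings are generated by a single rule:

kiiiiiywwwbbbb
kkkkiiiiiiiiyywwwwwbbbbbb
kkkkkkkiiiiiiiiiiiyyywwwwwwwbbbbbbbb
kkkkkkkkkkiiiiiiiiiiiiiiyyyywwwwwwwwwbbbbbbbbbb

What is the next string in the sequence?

The n-th term is 3n-2 k's then 3n+2 i's then n y's then 2n+1 w's then 2n+2 b's (n = 1, 2, …).
At n = 5 the blocks have lengths 13, 17, 5, 11, 12.

kkkkkkkkkkkkkiiiiiiiiiiiiiiiiiyyyyywwwwwwwwwwwbbbbbbbbbbbb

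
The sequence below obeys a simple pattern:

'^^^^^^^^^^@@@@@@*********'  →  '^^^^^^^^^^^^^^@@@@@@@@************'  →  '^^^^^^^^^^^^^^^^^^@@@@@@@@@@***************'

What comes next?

The n-th term is 4n-2 ^'s then 2n @'s then 3n *'s, where the shown terms are n = 3, 4, 5.
At n = 6 the blocks have lengths 22, 12, 18.

^^^^^^^^^^^^^^^^^^^^^^@@@@@@@@@@@@******************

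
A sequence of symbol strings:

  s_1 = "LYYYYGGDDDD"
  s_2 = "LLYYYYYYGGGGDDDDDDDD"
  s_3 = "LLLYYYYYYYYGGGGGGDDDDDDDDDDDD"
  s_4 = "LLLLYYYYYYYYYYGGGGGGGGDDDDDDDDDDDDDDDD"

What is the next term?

Reading off run lengths: L runs 1, 2, 3, 4; Y runs 4, 6, 8, 10; G runs 2, 4, 6, 8; D runs 4, 8, 12, 16 — each is linear in n (n = 1, 2, …).
At n = 5 the blocks have lengths 5, 12, 10, 20.

LLLLLYYYYYYYYYYYYGGGGGGGGGGDDDDDDDDDDDDDDDDDDDD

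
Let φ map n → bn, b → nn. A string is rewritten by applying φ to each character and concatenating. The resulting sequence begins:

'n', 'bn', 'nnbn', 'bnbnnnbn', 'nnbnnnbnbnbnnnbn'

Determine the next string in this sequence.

Rewriting the 16 symbols of nnbnnnbnbnbnnnbn one by one yields bn bn nn bn bn bn nn bn nn bn nn bn bn bn nn bn; concatenated:

bnbnnnbnbnbnnnbnnnbnnnbnbnbnnnbn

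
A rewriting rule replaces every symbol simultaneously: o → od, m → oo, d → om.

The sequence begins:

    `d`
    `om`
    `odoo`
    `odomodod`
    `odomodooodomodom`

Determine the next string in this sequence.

Rewriting the 16 symbols of odomodooodomodom one by one yields od om od oo od om od od od om od oo od om od oo; concatenated:

odomodooodomodododomodooodomodoo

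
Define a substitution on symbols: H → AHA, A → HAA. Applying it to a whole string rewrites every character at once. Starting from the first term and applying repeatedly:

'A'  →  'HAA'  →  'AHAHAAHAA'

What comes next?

Expanding AHAHAAHAA: A→HAA, H→AHA, A→HAA, H→AHA, A→HAA, A→HAA, H→AHA, A→HAA, A→HAA. Concatenated: HAA AHA HAA AHA HAA HAA AHA HAA HAA.

HAAAHAHAAAHAHAAHAAAHAHAAHAA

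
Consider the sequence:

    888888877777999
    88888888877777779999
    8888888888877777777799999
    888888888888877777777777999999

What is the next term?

88888888888888877777777777779999999

Each string has the form 8^{2n+3} 7^{2n+1} 9^{n+1}, where the shown terms are n = 2, 3, 4, 5.
At n = 6 the blocks have lengths 15, 13, 7.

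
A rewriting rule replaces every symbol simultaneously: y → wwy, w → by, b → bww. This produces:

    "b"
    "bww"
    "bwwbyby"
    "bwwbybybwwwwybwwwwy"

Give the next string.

bwwbybybwwwwybwwwwybwwbybybybywwybwwbybybybywwy

Replace each of the 19 characters of bwwbybybwwwwybwwwwy in place — bww by by bww wwy bww wwy bww by by by by wwy bww by by by by wwy — and concatenate.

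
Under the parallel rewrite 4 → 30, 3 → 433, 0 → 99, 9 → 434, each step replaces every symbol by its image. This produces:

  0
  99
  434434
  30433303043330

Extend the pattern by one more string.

433993043343343399433993043343343399

Replace each of the 14 characters of 30433303043330 in place — 433 99 30 433 433 433 99 433 99 30 433 433 433 99 — and concatenate.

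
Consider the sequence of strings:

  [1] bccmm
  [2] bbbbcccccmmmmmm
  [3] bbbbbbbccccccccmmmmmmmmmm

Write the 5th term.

The n-th term is 3n-2 b's then 3n-1 c's then 4n-2 m's (n = 1, 2, …).
At n = 5 the blocks have lengths 13, 14, 18.

bbbbbbbbbbbbbccccccccccccccmmmmmmmmmmmmmmmmmm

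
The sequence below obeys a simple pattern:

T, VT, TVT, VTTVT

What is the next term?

TVTVTTVT

From term 3 onward, concatenate the second-to-last term with the last: T·VT = TVT, VT·TVT = VTTVT, …
Continuing: TVT · VTTVT gives term 5.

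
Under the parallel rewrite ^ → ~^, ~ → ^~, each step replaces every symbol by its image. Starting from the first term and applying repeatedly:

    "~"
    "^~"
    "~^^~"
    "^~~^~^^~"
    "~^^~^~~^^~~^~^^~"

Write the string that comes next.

φ(~^^~^~~^^~~^~^^~) expands symbol-by-symbol to ^~ ~^ ~^ ^~ ~^ ^~ ^~ ~^ ~^ ^~ ^~ ~^ ^~ ~^ ~^ ^~; joining the 16 pieces gives the next term.

^~~^~^^~~^^~^~~^~^^~^~~^^~~^~^^~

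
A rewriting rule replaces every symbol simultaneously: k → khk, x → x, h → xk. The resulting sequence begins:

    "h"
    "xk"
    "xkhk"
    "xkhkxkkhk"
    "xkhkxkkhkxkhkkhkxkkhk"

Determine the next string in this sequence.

Applying the rule to each of the 21 symbols of xkhkxkkhkxkhkkhkxkkhk gives the pieces x khk xk khk x khk khk xk khk x khk xk khk khk xk khk x khk khk xk khk, which concatenate to the answer.

xkhkxkkhkxkhkkhkxkkhkxkhkxkkhkkhkxkkhkxkhkkhkxkkhk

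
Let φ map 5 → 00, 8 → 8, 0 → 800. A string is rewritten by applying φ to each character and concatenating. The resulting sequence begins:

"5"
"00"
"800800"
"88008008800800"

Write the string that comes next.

888008008800800888008008800800

Applying the rule to each of the 14 symbols of 88008008800800 gives the pieces 8 8 800 800 8 800 800 8 8 800 800 8 800 800, which concatenate to the answer.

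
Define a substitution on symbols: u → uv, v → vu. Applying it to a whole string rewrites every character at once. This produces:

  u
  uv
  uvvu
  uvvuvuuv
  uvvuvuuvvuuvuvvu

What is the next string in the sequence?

Rewriting the 16 symbols of uvvuvuuvvuuvuvvu one by one yields uv vu vu uv vu uv uv vu vu uv uv vu uv vu vu uv; concatenated:

uvvuvuuvvuuvuvvuvuuvuvvuuvvuvuuv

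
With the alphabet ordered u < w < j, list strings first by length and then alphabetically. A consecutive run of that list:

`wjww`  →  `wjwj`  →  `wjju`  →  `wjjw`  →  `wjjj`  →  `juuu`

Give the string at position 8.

juuj

Stepping forward 2 times from juuu: juuu → juuw, then the target.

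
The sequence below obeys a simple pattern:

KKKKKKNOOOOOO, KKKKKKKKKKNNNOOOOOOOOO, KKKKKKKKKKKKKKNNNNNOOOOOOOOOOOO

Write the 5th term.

The n-th term is 4n+2 K's then 2n-1 N's then 3n+3 O's (n = 1, 2, …).
Setting n = 5 gives 22, 9, 18 characters in each block.

KKKKKKKKKKKKKKKKKKKKKKNNNNNNNNNOOOOOOOOOOOOOOOOOO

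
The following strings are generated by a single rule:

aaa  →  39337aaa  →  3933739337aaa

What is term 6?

Every step adds 39337 at the front: s(k+1) = 39337·s(k).
From 3933739337aaa, 3 further steps: 3933739337aaa → 393373933739337aaa → 39337393373933739337aaa → (answer).

3933739337393373933739337aaa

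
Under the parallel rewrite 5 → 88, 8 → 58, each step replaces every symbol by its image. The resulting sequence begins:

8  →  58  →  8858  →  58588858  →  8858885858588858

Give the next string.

Replace each of the 16 characters of 8858885858588858 in place — 58 58 88 58 58 58 88 58 88 58 88 58 58 58 88 58 — and concatenate.

58588858585888588858885858588858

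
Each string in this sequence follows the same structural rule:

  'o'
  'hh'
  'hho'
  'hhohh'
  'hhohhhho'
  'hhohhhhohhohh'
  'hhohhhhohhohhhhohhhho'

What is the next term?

hhohhhhohhohhhhohhhhohhohhhhohhohh

This is a Fibonacci-style word recurrence s(k) = s(k−1)·s(k−2): e.g. hh·o = hho.
Continuing: hhohhhhohhohhhhohhhho · hhohhhhohhohh gives term 8.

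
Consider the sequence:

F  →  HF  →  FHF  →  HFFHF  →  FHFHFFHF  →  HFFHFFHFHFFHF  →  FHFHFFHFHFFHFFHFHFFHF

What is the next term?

HFFHFFHFHFFHFFHFHFFHFHFFHFFHFHFFHF

From term 3 onward, concatenate the second-to-last term with the last: F·HF = FHF, HF·FHF = HFFHF, …
So term 8 is HFFHFFHFHFFHF·FHFHFFHFHFFHFFHFHFFHF.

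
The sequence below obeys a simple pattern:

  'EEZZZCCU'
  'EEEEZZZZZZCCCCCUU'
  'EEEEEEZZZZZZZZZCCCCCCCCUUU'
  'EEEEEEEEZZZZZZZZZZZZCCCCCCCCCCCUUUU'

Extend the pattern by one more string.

EEEEEEEEEEZZZZZZZZZZZZZZZCCCCCCCCCCCCCCUUUUU

Each string has the form E^{2n} Z^{3n} C^{3n-1} U^{n} (n = 1, 2, …).
For the next term, n = 5, so the run lengths are 10, 15, 14, 5.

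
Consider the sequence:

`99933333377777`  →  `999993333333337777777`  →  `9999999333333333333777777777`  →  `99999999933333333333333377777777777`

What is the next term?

Reading off run lengths: 9 runs 3, 5, 7, 9; 3 runs 6, 9, 12, 15; 7 runs 5, 7, 9, 11 — each is linear in n, where the shown terms are n = 2, 3, 4, 5.
For the next term, n = 6, so the run lengths are 11, 18, 13.

999999999993333333333333333337777777777777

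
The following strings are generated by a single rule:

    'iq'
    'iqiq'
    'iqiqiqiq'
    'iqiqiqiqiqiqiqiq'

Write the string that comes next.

s(k+1) = s(k)·s(k) — each term doubles the last.
So the next term is two copies of iqiqiqiqiqiqiqiq.

iqiqiqiqiqiqiqiqiqiqiqiqiqiqiqiq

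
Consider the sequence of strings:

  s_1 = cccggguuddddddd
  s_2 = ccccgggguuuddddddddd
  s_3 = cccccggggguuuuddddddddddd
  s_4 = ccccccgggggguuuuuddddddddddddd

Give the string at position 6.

Reading off run lengths: c runs 3, 4, 5, 6; g runs 3, 4, 5, 6; u runs 2, 3, 4, 5; d runs 7, 9, 11, 13 — each is linear in n, where the shown terms are n = 3, 4, 5, 6.
For term 6, n = 8, so the run lengths are 8, 8, 7, 17.

ccccccccgggggggguuuuuuuddddddddddddddddd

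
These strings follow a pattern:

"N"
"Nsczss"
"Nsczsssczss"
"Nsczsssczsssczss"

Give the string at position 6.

The strings grow by a fixed suffix sczss each time.
From Nsczsssczsssczss, 2 further steps: Nsczsssczsssczss → Nsczsssczsssczsssczss → (answer).

Nsczsssczsssczsssczsssczss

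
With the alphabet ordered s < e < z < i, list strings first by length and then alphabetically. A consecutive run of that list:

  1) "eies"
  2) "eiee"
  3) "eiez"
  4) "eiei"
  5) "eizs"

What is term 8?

Continuing the enumeration 3 steps past eizs: eizs → eize → eizz → (answer).

eizi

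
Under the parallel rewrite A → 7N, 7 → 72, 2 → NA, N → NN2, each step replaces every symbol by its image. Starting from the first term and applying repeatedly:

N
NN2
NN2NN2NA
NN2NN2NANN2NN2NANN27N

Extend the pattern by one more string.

NN2NN2NANN2NN2NANN27NNN2NN2NANN2NN2NANN27NNN2NN2NA72NN2

Replace each of the 21 characters of NN2NN2NANN2NN2NANN27N in place — NN2 NN2 NA NN2 NN2 NA NN2 7N NN2 NN2 NA NN2 NN2 NA NN2 7N NN2 NN2 NA 72 NN2 — and concatenate.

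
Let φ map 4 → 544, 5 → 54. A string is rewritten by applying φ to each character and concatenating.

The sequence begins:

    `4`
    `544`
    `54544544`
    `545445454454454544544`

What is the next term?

5454454544544545445454454454544544545445454454454544544

Replace each of the 21 characters of 545445454454454544544 in place — 54 544 54 544 544 54 544 54 544 544 54 544 544 54 544 54 544 544 54 544 544 — and concatenate.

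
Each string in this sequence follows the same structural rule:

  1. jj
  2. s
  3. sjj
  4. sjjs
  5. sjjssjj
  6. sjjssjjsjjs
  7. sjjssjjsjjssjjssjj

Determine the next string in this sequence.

sjjssjjsjjssjjssjjsjjssjjsjjs

Each term (from the third on) is the previous term followed by the one before it: term 3 = s·jj = sjj.
The next term joins sjjssjjsjjssjjssjj and sjjssjjsjjs.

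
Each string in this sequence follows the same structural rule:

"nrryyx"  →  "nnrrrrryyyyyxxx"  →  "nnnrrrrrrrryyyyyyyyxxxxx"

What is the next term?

Reading off run lengths: n runs 1, 2, 3; r runs 2, 5, 8; y runs 2, 5, 8; x runs 1, 3, 5 — each is linear in n (n = 1, 2, …).
For the next term, n = 4, so the run lengths are 4, 11, 11, 7.

nnnnrrrrrrrrrrryyyyyyyyyyyxxxxxxx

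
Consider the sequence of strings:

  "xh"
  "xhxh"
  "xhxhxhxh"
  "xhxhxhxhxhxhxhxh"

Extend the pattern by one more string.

s(k+1) = s(k)·s(k) — each term doubles the last.
Doubling xhxhxhxhxhxhxhxh:

xhxhxhxhxhxhxhxhxhxhxhxhxhxhxhxh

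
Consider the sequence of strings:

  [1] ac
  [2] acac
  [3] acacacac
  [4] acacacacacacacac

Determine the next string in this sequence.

s(k+1) = s(k)·s(k) — each term doubles the last.
So the next term is two copies of acacacacacacacac.

acacacacacacacacacacacacacacacac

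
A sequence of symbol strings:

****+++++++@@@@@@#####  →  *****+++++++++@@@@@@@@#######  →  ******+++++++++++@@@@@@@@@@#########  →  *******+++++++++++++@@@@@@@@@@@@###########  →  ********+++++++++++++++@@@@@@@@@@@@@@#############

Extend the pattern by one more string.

*********+++++++++++++++++@@@@@@@@@@@@@@@@###############

Term n consists of n+1 *'s, followed by 2n+1 +'s, followed by 2n @'s, followed by 2n-1 #'s, where the shown terms are n = 3, 4, 5, 6, 7.
Setting n = 8 gives 9, 17, 16, 15 characters in each block.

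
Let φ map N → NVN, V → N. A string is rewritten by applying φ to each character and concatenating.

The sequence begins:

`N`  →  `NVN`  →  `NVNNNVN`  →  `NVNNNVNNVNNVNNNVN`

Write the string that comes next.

NVNNNVNNVNNVNNNVNNVNNNVNNVNNNVNNVNNVNNNVN

Applying the rule to each of the 17 symbols of NVNNNVNNVNNVNNNVN gives the pieces NVN N NVN NVN NVN N NVN NVN N NVN NVN N NVN NVN NVN N NVN, which concatenate to the answer.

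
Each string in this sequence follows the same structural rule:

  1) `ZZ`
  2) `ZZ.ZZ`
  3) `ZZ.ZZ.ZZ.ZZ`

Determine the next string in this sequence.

s(k+1) = s(k)·.·s(k) — each term doubles the last with '.' between the halves.
Doubling ZZ.ZZ.ZZ.ZZ with '.' between the halves:

ZZ.ZZ.ZZ.ZZ.ZZ.ZZ.ZZ.ZZ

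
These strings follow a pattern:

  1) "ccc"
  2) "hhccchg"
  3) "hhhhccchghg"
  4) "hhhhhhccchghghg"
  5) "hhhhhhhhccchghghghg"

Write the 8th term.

Each term wraps the previous one in hh on the left and hg on the right.
From hhhhhhhhccchghghghg, 3 further steps: hhhhhhhhccchghghghg → hhhhhhhhhhccchghghghghg → hhhhhhhhhhhhccchghghghghghg → (answer).

hhhhhhhhhhhhhhccchghghghghghghg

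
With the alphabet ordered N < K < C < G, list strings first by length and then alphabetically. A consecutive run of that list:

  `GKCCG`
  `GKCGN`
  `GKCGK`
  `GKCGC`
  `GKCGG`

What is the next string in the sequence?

GKGNN

Treat GKCGG as a base-4 numeral over the given alphabet and add one, carrying through any trailing G's.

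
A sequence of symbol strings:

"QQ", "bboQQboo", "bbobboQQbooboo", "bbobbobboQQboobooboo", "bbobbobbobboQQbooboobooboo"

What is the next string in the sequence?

s(k+1) = bbo·s(k)·boo, so each term gains bbo as a prefix and boo as a suffix.
So the next term is bbo·bbobbobbobboQQbooboobooboo·boo.

bbobbobbobbobboQQboobooboobooboo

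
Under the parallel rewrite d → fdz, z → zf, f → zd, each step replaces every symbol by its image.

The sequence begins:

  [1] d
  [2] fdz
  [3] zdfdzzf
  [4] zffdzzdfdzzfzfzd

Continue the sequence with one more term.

zfzdzdfdzzfzffdzzdfdzzfzfzdzfzdzffdz

φ(zffdzzdfdzzfzfzd) expands symbol-by-symbol to zf zd zd fdz zf zf fdz zd fdz zf zf zd zf zd zf fdz; joining the 16 pieces gives the next term.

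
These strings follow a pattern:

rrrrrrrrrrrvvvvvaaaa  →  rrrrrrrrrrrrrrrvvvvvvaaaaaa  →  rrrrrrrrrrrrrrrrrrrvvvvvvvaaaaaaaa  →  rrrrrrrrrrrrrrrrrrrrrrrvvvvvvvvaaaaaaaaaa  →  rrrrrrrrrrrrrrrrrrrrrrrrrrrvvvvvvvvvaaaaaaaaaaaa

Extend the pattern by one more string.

Each string has the form r^{4n-1} v^{n+2} a^{2n-2}, where the shown terms are n = 3, 4, 5, 6, 7.
At n = 8 the blocks have lengths 31, 10, 14.

rrrrrrrrrrrrrrrrrrrrrrrrrrrrrrrvvvvvvvvvvaaaaaaaaaaaaaa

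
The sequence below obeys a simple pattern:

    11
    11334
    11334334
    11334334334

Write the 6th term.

The strings grow by a fixed suffix 334 each time.
From 11334334334, 2 further steps: 11334334334 → 11334334334334 → (answer).

11334334334334334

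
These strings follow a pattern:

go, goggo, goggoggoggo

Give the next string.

Each string is two copies of the previous one joined by 'g'.
So the next term is two copies of goggoggoggo with 'g' between the halves.

goggoggoggoggoggoggoggo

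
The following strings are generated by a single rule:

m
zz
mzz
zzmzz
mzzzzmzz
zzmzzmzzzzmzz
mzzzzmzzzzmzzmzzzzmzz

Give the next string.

This is a Fibonacci-style word recurrence s(k) = s(k−2)·s(k−1): e.g. m·zz = mzz.
So term 8 is zzmzzmzzzzmzz·mzzzzmzzzzmzzmzzzzmzz.

zzmzzmzzzzmzzmzzzzmzzzzmzzmzzzzmzz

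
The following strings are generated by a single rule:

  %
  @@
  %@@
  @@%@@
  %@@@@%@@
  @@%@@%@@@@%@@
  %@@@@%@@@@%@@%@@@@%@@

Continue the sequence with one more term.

Each term (from the third on) is the two preceding terms concatenated in order: term 3 = %·@@ = %@@.
The next term joins @@%@@%@@@@%@@ and %@@@@%@@@@%@@%@@@@%@@.

@@%@@%@@@@%@@%@@@@%@@@@%@@%@@@@%@@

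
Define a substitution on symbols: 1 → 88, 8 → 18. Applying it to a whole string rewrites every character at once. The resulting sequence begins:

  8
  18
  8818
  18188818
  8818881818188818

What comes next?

18188818181888188818881818188818

Applying the rule to each of the 16 symbols of 8818881818188818 gives the pieces 18 18 88 18 18 18 88 18 88 18 88 18 18 18 88 18, which concatenate to the answer.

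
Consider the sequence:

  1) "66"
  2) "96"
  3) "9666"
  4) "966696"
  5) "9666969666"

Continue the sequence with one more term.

9666969666966696

From term 3 onward, concatenate the last term with the second-to-last: 96·66 = 9666, 9666·96 = 966696, …
So term 6 is 9666969666·966696.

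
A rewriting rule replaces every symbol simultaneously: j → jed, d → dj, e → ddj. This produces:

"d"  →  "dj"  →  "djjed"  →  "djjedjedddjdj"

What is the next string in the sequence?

Rewriting the 13 symbols of djjedjedddjdj one by one yields dj jed jed ddj dj jed ddj dj dj dj jed dj jed; concatenated:

djjedjedddjdjjedddjdjdjdjjeddjjed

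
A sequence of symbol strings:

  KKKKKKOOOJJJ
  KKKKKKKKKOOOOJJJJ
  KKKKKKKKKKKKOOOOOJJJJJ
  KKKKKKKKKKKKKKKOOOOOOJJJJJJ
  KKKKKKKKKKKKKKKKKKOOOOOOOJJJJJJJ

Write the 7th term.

Reading off run lengths: K runs 6, 9, 12, 15, 18; O runs 3, 4, 5, 6, 7; J runs 3, 4, 5, 6, 7 — each is linear in n (n = 1, 2, …).
Setting n = 7 gives 24, 9, 9 characters in each block.

KKKKKKKKKKKKKKKKKKKKKKKKOOOOOOOOOJJJJJJJJJ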